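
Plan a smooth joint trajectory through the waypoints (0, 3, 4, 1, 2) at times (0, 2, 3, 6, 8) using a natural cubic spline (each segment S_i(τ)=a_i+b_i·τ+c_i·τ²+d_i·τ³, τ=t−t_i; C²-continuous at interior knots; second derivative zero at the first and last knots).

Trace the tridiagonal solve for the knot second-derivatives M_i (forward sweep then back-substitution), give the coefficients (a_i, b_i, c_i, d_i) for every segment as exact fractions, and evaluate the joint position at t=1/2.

Δ: Δ0=3/2, Δ1=1, Δ2=-1, Δ3=1/2
row 1: diag=6, rhs=-3; c'=1/6, d'=-1/2
row 2: denom=8−1·1/6=47/6; d'=(-12−1·-1/2)/(47/6)=-69/47
row 3: denom=10−3·18/47=416/47; d'=(9−3·-69/47)/(416/47)=315/208
back: M3=315/208
back: M2=-69/47−18/47·315/208=-213/104
back: M1=-1/2−1/6·-213/104=-33/208
M: M0=0, M1=-33/208, M2=-213/104, M3=315/208, M4=0
seg 0: a=0, c=M0/2=0, d=(M1−M0)/(6·2)=-11/832, b=Δ0−h0·(2M0+M1)/6=323/208
seg 1: a=3, c=M1/2=-33/416, d=(M2−M1)/(6·1)=-131/416, b=Δ1−h1·(2M1+M2)/6=145/104
seg 2: a=4, c=M2/2=-213/208, d=(M3−M2)/(6·3)=19/96, b=Δ2−h2·(2M2+M3)/6=121/416
seg 3: a=1, c=M3/2=315/416, d=(M4−M3)/(6·2)=-105/832, b=Δ3−h3·(2M3+M4)/6=-53/104
t_q=1/2 → seg 0, τ=1/2; S=0+323/208·τ+0·τ²+-11/832·τ³=5157/6656

  seg 0: a=0 b=323/208 c=0 d=-11/832
  seg 1: a=3 b=145/104 c=-33/416 d=-131/416
  seg 2: a=4 b=121/416 c=-213/208 d=19/96
  seg 3: a=1 b=-53/104 c=315/416 d=-105/832
S(1/2) = 5157/6656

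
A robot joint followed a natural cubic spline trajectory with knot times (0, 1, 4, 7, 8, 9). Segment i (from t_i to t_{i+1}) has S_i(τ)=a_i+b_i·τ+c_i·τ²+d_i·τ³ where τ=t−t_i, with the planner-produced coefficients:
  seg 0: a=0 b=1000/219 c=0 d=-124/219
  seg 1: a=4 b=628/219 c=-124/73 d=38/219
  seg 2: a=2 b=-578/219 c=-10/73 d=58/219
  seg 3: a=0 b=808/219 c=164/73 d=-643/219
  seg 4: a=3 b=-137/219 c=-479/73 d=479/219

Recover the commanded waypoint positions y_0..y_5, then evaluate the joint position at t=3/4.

y_0 = S_0(0) = a_0 = 0
y_1 = S_1(0) = a_1 = 4
y_2 = S_2(0) = a_2 = 2
y_3 = S_3(0) = a_3 = 0
y_4 = S_4(0) = a_4 = 3
y_5 = S_4(1) = -2
t_q=3/4 is in segment 0 (τ=3/4); S_0(τ)=3721/1168

y_0=0 y_1=4 y_2=2 y_3=0 y_4=3 y_5=-2
S(3/4) = 3721/1168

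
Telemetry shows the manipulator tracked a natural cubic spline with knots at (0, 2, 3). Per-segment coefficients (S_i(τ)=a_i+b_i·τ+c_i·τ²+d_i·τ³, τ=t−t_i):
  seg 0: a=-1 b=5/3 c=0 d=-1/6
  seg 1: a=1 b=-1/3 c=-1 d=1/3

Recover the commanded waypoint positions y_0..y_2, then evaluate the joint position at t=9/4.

y_0 = S_0(0) = a_0 = -1
y_1 = S_1(0) = a_1 = 1
y_2 = S_1(1) = 0
t_q=9/4 is in segment 1 (τ=1/4); S_1(τ)=55/64

y_0=-1 y_1=1 y_2=0
S(9/4) = 55/64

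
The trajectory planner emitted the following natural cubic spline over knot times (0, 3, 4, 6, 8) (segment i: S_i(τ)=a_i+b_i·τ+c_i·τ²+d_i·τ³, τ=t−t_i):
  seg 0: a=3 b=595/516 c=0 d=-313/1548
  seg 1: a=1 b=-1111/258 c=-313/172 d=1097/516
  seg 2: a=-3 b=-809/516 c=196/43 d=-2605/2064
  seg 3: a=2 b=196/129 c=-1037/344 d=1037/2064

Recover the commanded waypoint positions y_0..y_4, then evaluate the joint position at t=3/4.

y_0 = S_0(0) = a_0 = 3
y_1 = S_1(0) = a_1 = 1
y_2 = S_2(0) = a_2 = -3
y_3 = S_3(0) = a_3 = 2
y_4 = S_3(2) = -3
t_q=3/4 is in segment 0 (τ=3/4); S_0(τ)=41605/11008

y_0=3 y_1=1 y_2=-3 y_3=2 y_4=-3
S(3/4) = 41605/11008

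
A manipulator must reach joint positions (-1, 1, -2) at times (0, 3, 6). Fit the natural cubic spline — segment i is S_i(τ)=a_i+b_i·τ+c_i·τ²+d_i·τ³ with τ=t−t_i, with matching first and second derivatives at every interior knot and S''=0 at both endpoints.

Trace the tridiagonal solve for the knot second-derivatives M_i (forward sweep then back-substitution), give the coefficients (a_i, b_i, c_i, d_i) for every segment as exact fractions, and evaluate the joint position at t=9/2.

Δ: Δ0=2/3, Δ1=-1
row 1: diag=12, rhs=-10; c'=1/4, d'=-5/6
back: M1=-5/6
M: M0=0, M1=-5/6, M2=0
seg 0: a=-1, c=M0/2=0, d=(M1−M0)/(6·3)=-5/108, b=Δ0−h0·(2M0+M1)/6=13/12
seg 1: a=1, c=M1/2=-5/12, d=(M2−M1)/(6·3)=5/108, b=Δ1−h1·(2M1+M2)/6=-1/6
t_q=9/2 → seg 1, τ=3/2; S=1+-1/6·τ+-5/12·τ²+5/108·τ³=-1/32

  seg 0: a=-1 b=13/12 c=0 d=-5/108
  seg 1: a=1 b=-1/6 c=-5/12 d=5/108
S(9/2) = -1/32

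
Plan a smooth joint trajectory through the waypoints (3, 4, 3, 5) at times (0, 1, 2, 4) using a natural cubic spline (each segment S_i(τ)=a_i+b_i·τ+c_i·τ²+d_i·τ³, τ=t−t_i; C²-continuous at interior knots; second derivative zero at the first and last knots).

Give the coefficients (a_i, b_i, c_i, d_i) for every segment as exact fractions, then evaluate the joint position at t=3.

Δ: Δ0=1, Δ1=-1, Δ2=1
row 1: diag=4, rhs=-12; c'=1/4, d'=-3
row 2: denom=6−1·1/4=23/4; d'=(12−1·-3)/(23/4)=60/23
back: M2=60/23
back: M1=-3−1/4·60/23=-84/23
M: M0=0, M1=-84/23, M2=60/23, M3=0
seg 0: a=3, c=M0/2=0, d=(M1−M0)/(6·1)=-14/23, b=Δ0−h0·(2M0+M1)/6=37/23
seg 1: a=4, c=M1/2=-42/23, d=(M2−M1)/(6·1)=24/23, b=Δ1−h1·(2M1+M2)/6=-5/23
seg 2: a=3, c=M2/2=30/23, d=(M3−M2)/(6·2)=-5/23, b=Δ2−h2·(2M2+M3)/6=-17/23
t_q=3 → seg 2, τ=1; S=3+-17/23·τ+30/23·τ²+-5/23·τ³=77/23

  seg 0: a=3 b=37/23 c=0 d=-14/23
  seg 1: a=4 b=-5/23 c=-42/23 d=24/23
  seg 2: a=3 b=-17/23 c=30/23 d=-5/23
S(3) = 77/23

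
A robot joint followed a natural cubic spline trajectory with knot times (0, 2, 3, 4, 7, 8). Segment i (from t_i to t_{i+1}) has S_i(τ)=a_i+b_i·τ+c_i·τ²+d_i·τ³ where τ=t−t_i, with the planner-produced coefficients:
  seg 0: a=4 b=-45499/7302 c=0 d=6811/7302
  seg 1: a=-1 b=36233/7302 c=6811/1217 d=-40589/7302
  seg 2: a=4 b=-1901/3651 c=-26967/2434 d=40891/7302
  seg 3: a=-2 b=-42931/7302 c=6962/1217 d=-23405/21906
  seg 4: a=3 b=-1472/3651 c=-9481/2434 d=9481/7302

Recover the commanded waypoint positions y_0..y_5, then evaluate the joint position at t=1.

y_0 = S_0(0) = a_0 = 4
y_1 = S_1(0) = a_1 = -1
y_2 = S_2(0) = a_2 = 4
y_3 = S_3(0) = a_3 = -2
y_4 = S_4(0) = a_4 = 3
y_5 = S_4(1) = 0
t_q=1 is in segment 0 (τ=1); S_0(τ)=-1580/1217

y_0=4 y_1=-1 y_2=4 y_3=-2 y_4=3 y_5=0
S(1) = -1580/1217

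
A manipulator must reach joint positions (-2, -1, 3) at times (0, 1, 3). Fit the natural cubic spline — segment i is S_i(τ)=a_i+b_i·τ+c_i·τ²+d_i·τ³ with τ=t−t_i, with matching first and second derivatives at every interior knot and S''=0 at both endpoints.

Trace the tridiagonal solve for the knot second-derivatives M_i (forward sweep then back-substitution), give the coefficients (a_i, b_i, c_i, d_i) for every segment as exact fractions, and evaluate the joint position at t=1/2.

Δ: Δ0=1, Δ1=2
row 1: diag=6, rhs=6; c'=1/3, d'=1
back: M1=1
M: M0=0, M1=1, M2=0
seg 0: a=-2, c=M0/2=0, d=(M1−M0)/(6·1)=1/6, b=Δ0−h0·(2M0+M1)/6=5/6
seg 1: a=-1, c=M1/2=1/2, d=(M2−M1)/(6·2)=-1/12, b=Δ1−h1·(2M1+M2)/6=4/3
t_q=1/2 → seg 0, τ=1/2; S=-2+5/6·τ+0·τ²+1/6·τ³=-25/16

  seg 0: a=-2 b=5/6 c=0 d=1/6
  seg 1: a=-1 b=4/3 c=1/2 d=-1/12
S(1/2) = -25/16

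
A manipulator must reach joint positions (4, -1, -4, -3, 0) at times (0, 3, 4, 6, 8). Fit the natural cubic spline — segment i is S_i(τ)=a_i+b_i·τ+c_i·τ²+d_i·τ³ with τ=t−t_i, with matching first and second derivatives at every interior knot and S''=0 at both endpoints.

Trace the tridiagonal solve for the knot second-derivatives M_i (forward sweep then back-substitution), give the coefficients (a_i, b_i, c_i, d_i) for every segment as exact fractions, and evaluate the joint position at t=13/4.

  seg 0: a=4 b=-479/516 c=0 d=-127/1548
  seg 1: a=-1 b=-811/258 c=-127/172 d=455/516
  seg 2: a=-4 b=-1019/516 c=82/43 d=-691/2064
  seg 3: a=-3 b=211/129 c=-35/344 d=35/2064
S(13/4) = -20015/11008

Δ: Δ0=-5/3, Δ1=-3, Δ2=1/2, Δ3=3/2
row 1: diag=8, rhs=-8; c'=1/8, d'=-1
row 2: denom=6−1·1/8=47/8; d'=(21−1·-1)/(47/8)=176/47
row 3: denom=8−2·16/47=344/47; d'=(6−2·176/47)/(344/47)=-35/172
back: M3=-35/172
back: M2=176/47−16/47·-35/172=164/43
back: M1=-1−1/8·164/43=-127/86
M: M0=0, M1=-127/86, M2=164/43, M3=-35/172, M4=0
seg 0: a=4, c=M0/2=0, d=(M1−M0)/(6·3)=-127/1548, b=Δ0−h0·(2M0+M1)/6=-479/516
seg 1: a=-1, c=M1/2=-127/172, d=(M2−M1)/(6·1)=455/516, b=Δ1−h1·(2M1+M2)/6=-811/258
seg 2: a=-4, c=M2/2=82/43, d=(M3−M2)/(6·2)=-691/2064, b=Δ2−h2·(2M2+M3)/6=-1019/516
seg 3: a=-3, c=M3/2=-35/344, d=(M4−M3)/(6·2)=35/2064, b=Δ3−h3·(2M3+M4)/6=211/129
t_q=13/4 → seg 1, τ=1/4; S=-1+-811/258·τ+-127/172·τ²+455/516·τ³=-20015/11008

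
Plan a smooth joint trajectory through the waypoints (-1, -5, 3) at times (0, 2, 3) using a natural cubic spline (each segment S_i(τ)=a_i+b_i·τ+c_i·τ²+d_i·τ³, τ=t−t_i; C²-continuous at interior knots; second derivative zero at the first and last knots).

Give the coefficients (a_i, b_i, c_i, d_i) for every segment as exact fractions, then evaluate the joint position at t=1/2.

Δ: Δ0=-2, Δ1=8
row 1: diag=6, rhs=60; c'=1/6, d'=10
back: M1=10
M: M0=0, M1=10, M2=0
seg 0: a=-1, c=M0/2=0, d=(M1−M0)/(6·2)=5/6, b=Δ0−h0·(2M0+M1)/6=-16/3
seg 1: a=-5, c=M1/2=5, d=(M2−M1)/(6·1)=-5/3, b=Δ1−h1·(2M1+M2)/6=14/3
t_q=1/2 → seg 0, τ=1/2; S=-1+-16/3·τ+0·τ²+5/6·τ³=-57/16

  seg 0: a=-1 b=-16/3 c=0 d=5/6
  seg 1: a=-5 b=14/3 c=5 d=-5/3
S(1/2) = -57/16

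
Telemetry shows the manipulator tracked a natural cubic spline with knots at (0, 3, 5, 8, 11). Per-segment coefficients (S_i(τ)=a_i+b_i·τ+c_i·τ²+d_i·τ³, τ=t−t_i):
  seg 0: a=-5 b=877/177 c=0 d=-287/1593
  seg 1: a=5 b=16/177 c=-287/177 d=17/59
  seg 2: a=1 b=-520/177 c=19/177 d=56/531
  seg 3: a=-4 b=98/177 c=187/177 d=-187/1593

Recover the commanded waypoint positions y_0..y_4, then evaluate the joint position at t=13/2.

y_0 = S_0(0) = a_0 = -5
y_1 = S_1(0) = a_1 = 5
y_2 = S_2(0) = a_2 = 1
y_3 = S_3(0) = a_3 = -4
y_4 = S_3(3) = 4
t_q=13/2 is in segment 2 (τ=3/2); S_2(τ)=-663/236

y_0=-5 y_1=5 y_2=1 y_3=-4 y_4=4
S(13/2) = -663/236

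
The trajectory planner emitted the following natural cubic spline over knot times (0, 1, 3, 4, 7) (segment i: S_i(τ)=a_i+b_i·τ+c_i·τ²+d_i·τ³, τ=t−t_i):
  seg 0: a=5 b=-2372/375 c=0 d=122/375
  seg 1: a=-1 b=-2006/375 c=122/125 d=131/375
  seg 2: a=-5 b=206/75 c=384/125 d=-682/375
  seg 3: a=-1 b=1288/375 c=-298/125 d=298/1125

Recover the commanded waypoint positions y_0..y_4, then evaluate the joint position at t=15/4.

y_0 = S_0(0) = a_0 = 5
y_1 = S_1(0) = a_1 = -1
y_2 = S_2(0) = a_2 = -5
y_3 = S_3(0) = a_3 = -1
y_4 = S_3(3) = -5
t_q=15/4 is in segment 2 (τ=3/4); S_2(τ)=-7917/4000

y_0=5 y_1=-1 y_2=-5 y_3=-1 y_4=-5
S(15/4) = -7917/4000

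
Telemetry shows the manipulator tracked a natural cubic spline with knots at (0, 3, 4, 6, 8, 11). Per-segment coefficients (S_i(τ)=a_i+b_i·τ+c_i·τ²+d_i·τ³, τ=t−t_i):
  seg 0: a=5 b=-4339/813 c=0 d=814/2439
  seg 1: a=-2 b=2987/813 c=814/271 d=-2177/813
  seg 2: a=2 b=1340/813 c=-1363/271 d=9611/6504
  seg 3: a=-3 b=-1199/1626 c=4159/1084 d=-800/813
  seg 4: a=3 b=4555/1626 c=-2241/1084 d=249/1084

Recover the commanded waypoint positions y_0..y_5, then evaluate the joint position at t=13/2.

y_0=5 y_1=-2 y_2=2 y_3=-3 y_4=3 y_5=-1
S(13/2) = -10981/4336

y_0 = S_0(0) = a_0 = 5
y_1 = S_1(0) = a_1 = -2
y_2 = S_2(0) = a_2 = 2
y_3 = S_3(0) = a_3 = -3
y_4 = S_4(0) = a_4 = 3
y_5 = S_4(3) = -1
t_q=13/2 is in segment 3 (τ=1/2); S_3(τ)=-10981/4336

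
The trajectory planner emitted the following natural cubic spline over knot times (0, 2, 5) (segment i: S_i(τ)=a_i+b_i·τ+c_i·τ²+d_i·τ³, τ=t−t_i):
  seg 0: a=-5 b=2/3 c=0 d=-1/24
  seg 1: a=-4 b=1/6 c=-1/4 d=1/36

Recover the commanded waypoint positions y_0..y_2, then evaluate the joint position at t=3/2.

y_0=-5 y_1=-4 y_2=-5
S(3/2) = -265/64

y_0 = S_0(0) = a_0 = -5
y_1 = S_1(0) = a_1 = -4
y_2 = S_1(3) = -5
t_q=3/2 is in segment 0 (τ=3/2); S_0(τ)=-265/64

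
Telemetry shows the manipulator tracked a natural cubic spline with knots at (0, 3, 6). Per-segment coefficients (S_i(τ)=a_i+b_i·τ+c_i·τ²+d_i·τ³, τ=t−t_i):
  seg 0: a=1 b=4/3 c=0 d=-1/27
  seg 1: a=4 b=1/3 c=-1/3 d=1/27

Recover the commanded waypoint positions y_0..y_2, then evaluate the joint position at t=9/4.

y_0 = S_0(0) = a_0 = 1
y_1 = S_1(0) = a_1 = 4
y_2 = S_1(3) = 3
t_q=9/4 is in segment 0 (τ=9/4); S_0(τ)=229/64

y_0=1 y_1=4 y_2=3
S(9/4) = 229/64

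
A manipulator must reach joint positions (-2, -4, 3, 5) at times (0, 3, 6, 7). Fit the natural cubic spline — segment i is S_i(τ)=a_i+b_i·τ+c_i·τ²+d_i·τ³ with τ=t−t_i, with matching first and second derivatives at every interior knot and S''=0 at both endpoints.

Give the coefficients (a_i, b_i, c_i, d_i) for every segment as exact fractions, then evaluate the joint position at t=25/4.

  seg 0: a=-2 b=-133/87 c=0 d=25/261
  seg 1: a=-4 b=92/87 c=25/29 d=-38/261
  seg 2: a=3 b=200/87 c=-13/29 d=13/87
S(25/4) = 6587/1856

Δ: Δ0=-2/3, Δ1=7/3, Δ2=2
row 1: diag=12, rhs=18; c'=1/4, d'=3/2
row 2: denom=8−3·1/4=29/4; d'=(-2−3·3/2)/(29/4)=-26/29
back: M2=-26/29
back: M1=3/2−1/4·-26/29=50/29
M: M0=0, M1=50/29, M2=-26/29, M3=0
seg 0: a=-2, c=M0/2=0, d=(M1−M0)/(6·3)=25/261, b=Δ0−h0·(2M0+M1)/6=-133/87
seg 1: a=-4, c=M1/2=25/29, d=(M2−M1)/(6·3)=-38/261, b=Δ1−h1·(2M1+M2)/6=92/87
seg 2: a=3, c=M2/2=-13/29, d=(M3−M2)/(6·1)=13/87, b=Δ2−h2·(2M2+M3)/6=200/87
t_q=25/4 → seg 2, τ=1/4; S=3+200/87·τ+-13/29·τ²+13/87·τ³=6587/1856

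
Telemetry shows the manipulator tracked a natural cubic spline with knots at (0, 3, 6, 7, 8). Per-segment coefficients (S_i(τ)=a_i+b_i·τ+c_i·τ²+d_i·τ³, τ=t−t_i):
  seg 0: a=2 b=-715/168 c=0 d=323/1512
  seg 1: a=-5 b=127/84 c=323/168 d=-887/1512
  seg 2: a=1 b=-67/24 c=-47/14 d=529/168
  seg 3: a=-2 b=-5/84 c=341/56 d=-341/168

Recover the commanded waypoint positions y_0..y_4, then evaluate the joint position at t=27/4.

y_0 = S_0(0) = a_0 = 2
y_1 = S_1(0) = a_1 = -5
y_2 = S_2(0) = a_2 = 1
y_3 = S_3(0) = a_3 = -2
y_4 = S_3(1) = 2
t_q=27/4 is in segment 2 (τ=3/4); S_2(τ)=-5927/3584

y_0=2 y_1=-5 y_2=1 y_3=-2 y_4=2
S(27/4) = -5927/3584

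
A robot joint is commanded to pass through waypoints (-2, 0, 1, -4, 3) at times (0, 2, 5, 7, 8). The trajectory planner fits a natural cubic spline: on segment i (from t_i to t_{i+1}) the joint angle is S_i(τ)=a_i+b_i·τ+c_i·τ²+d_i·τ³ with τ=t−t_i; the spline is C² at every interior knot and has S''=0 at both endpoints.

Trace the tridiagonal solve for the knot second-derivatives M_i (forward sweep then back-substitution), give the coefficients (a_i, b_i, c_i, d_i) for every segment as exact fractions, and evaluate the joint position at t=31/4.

  seg 0: a=-2 b=547/759 c=0 d=53/759
  seg 1: a=0 b=1183/759 c=106/253 d=-628/2277
  seg 2: a=1 b=-2561/759 c=-522/253 d=7591/6072
  seg 3: a=-4 b=5123/1518 c=5503/1012 d=-5503/3036
S(31/4) = 53445/64768

Δ: Δ0=1, Δ1=1/3, Δ2=-5/2, Δ3=7
row 1: diag=10, rhs=-4; c'=3/10, d'=-2/5
row 2: denom=10−3·3/10=91/10; d'=(-17−3·-2/5)/(91/10)=-158/91
row 3: denom=6−2·20/91=506/91; d'=(57−2·-158/91)/(506/91)=5503/506
back: M3=5503/506
back: M2=-158/91−20/91·5503/506=-1044/253
back: M1=-2/5−3/10·-1044/253=212/253
M: M0=0, M1=212/253, M2=-1044/253, M3=5503/506, M4=0
seg 0: a=-2, c=M0/2=0, d=(M1−M0)/(6·2)=53/759, b=Δ0−h0·(2M0+M1)/6=547/759
seg 1: a=0, c=M1/2=106/253, d=(M2−M1)/(6·3)=-628/2277, b=Δ1−h1·(2M1+M2)/6=1183/759
seg 2: a=1, c=M2/2=-522/253, d=(M3−M2)/(6·2)=7591/6072, b=Δ2−h2·(2M2+M3)/6=-2561/759
seg 3: a=-4, c=M3/2=5503/1012, d=(M4−M3)/(6·1)=-5503/3036, b=Δ3−h3·(2M3+M4)/6=5123/1518
t_q=31/4 → seg 3, τ=3/4; S=-4+5123/1518·τ+5503/1012·τ²+-5503/3036·τ³=53445/64768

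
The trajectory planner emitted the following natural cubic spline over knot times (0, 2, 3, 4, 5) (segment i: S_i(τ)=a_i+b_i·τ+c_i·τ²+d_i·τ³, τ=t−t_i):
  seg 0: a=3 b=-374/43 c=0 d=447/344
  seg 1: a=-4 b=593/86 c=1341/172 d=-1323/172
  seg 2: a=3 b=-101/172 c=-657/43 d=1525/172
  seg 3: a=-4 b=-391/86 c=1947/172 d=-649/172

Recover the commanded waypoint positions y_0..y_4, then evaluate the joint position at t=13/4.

y_0 = S_0(0) = a_0 = 3
y_1 = S_1(0) = a_1 = -4
y_2 = S_2(0) = a_2 = 3
y_3 = S_3(0) = a_3 = -4
y_4 = S_3(1) = -1
t_q=13/4 is in segment 2 (τ=1/4); S_2(τ)=22421/11008

y_0=3 y_1=-4 y_2=3 y_3=-4 y_4=-1
S(13/4) = 22421/11008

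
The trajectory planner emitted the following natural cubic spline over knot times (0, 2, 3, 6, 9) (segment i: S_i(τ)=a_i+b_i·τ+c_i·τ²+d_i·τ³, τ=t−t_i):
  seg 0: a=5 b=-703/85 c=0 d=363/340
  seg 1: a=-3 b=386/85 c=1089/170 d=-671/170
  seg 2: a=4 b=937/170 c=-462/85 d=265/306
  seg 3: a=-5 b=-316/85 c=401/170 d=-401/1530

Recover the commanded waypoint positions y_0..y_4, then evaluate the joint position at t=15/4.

y_0 = S_0(0) = a_0 = 5
y_1 = S_1(0) = a_1 = -3
y_2 = S_2(0) = a_2 = 4
y_3 = S_3(0) = a_3 = -5
y_4 = S_3(3) = -2
t_q=15/4 is in segment 2 (τ=3/4); S_2(τ)=59207/10880

y_0=5 y_1=-3 y_2=4 y_3=-5 y_4=-2
S(15/4) = 59207/10880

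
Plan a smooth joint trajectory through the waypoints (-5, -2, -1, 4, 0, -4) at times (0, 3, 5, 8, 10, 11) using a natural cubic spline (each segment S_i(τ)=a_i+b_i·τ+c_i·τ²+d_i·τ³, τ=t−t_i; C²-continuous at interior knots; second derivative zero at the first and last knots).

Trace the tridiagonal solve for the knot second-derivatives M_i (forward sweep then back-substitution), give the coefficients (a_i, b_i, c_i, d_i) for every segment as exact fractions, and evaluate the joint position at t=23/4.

Δ: Δ0=1, Δ1=1/2, Δ2=5/3, Δ3=-2, Δ4=-4
row 1: diag=10, rhs=-3; c'=1/5, d'=-3/10
row 2: denom=10−2·1/5=48/5; d'=(7−2·-3/10)/(48/5)=19/24
row 3: denom=10−3·5/16=145/16; d'=(-22−3·19/24)/(145/16)=-78/29
row 4: denom=6−2·32/145=806/145; d'=(-12−2·-78/29)/(806/145)=-480/403
back: M4=-480/403
back: M3=-78/29−32/145·-480/403=-978/403
back: M2=19/24−5/16·-978/403=1874/1209
back: M1=-3/10−1/5·1874/1209=-1475/2418
M: M0=0, M1=-1475/2418, M2=1874/1209, M3=-978/403, M4=-480/403, M5=0
seg 0: a=-5, c=M0/2=0, d=(M1−M0)/(6·3)=-1475/43524, b=Δ0−h0·(2M0+M1)/6=6311/4836
seg 1: a=-2, c=M1/2=-1475/4836, d=(M2−M1)/(6·2)=1741/9672, b=Δ1−h1·(2M1+M2)/6=943/2418
seg 2: a=-1, c=M2/2=937/1209, d=(M3−M2)/(6·3)=-2404/10881, b=Δ2−h2·(2M2+M3)/6=536/403
seg 3: a=4, c=M3/2=-489/403, d=(M4−M3)/(6·2)=83/806, b=Δ3−h3·(2M3+M4)/6=6/403
seg 4: a=0, c=M4/2=-240/403, d=(M5−M4)/(6·1)=80/403, b=Δ4−h4·(2M4+M5)/6=-1452/403
t_q=23/4 → seg 2, τ=3/4; S=-1+536/403·τ+937/1209·τ²+-2404/10881·τ³=1097/3224

  seg 0: a=-5 b=6311/4836 c=0 d=-1475/43524
  seg 1: a=-2 b=943/2418 c=-1475/4836 d=1741/9672
  seg 2: a=-1 b=536/403 c=937/1209 d=-2404/10881
  seg 3: a=4 b=6/403 c=-489/403 d=83/806
  seg 4: a=0 b=-1452/403 c=-240/403 d=80/403
S(23/4) = 1097/3224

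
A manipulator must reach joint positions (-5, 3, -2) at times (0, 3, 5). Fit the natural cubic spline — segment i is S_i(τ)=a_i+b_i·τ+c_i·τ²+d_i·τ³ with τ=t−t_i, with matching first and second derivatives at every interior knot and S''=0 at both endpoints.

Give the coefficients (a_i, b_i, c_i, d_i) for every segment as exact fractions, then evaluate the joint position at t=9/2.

  seg 0: a=-5 b=253/60 c=0 d=-31/180
  seg 1: a=3 b=-13/30 c=-31/20 d=31/120
S(9/2) = -17/64

Δ: Δ0=8/3, Δ1=-5/2
row 1: diag=10, rhs=-31; c'=1/5, d'=-31/10
back: M1=-31/10
M: M0=0, M1=-31/10, M2=0
seg 0: a=-5, c=M0/2=0, d=(M1−M0)/(6·3)=-31/180, b=Δ0−h0·(2M0+M1)/6=253/60
seg 1: a=3, c=M1/2=-31/20, d=(M2−M1)/(6·2)=31/120, b=Δ1−h1·(2M1+M2)/6=-13/30
t_q=9/2 → seg 1, τ=3/2; S=3+-13/30·τ+-31/20·τ²+31/120·τ³=-17/64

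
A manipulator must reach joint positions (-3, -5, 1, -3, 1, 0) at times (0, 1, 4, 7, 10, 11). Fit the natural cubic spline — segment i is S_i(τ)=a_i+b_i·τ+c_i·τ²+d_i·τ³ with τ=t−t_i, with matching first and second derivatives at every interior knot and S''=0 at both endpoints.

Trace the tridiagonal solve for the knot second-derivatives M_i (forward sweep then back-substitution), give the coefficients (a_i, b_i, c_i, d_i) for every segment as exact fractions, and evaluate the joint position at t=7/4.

Δ: Δ0=-2, Δ1=2, Δ2=-4/3, Δ3=4/3, Δ4=-1
row 1: diag=8, rhs=24; c'=3/8, d'=3
row 2: denom=12−3·3/8=87/8; d'=(-20−3·3)/(87/8)=-8/3
row 3: denom=12−3·8/29=324/29; d'=(16−3·-8/3)/(324/29)=58/27
row 4: denom=8−3·29/108=259/36; d'=(-14−3·58/27)/(259/36)=-736/259
back: M4=-736/259
back: M3=58/27−29/108·-736/259=754/259
back: M2=-8/3−8/29·754/259=-2696/777
back: M1=3−3/8·-2696/777=1114/259
M: M0=0, M1=1114/259, M2=-2696/777, M3=754/259, M4=-736/259, M5=0
seg 0: a=-3, c=M0/2=0, d=(M1−M0)/(6·1)=557/777, b=Δ0−h0·(2M0+M1)/6=-2111/777
seg 1: a=-5, c=M1/2=557/259, d=(M2−M1)/(6·3)=-3019/6993, b=Δ1−h1·(2M1+M2)/6=-440/777
seg 2: a=1, c=M2/2=-1348/777, d=(M3−M2)/(6·3)=67/189, b=Δ2−h2·(2M2+M3)/6=529/777
seg 3: a=-3, c=M3/2=377/259, d=(M4−M3)/(6·3)=-745/2331, b=Δ3−h3·(2M3+M4)/6=-122/777
seg 4: a=1, c=M4/2=-368/259, d=(M5−M4)/(6·1)=368/777, b=Δ4−h4·(2M4+M5)/6=-41/777
t_q=7/4 → seg 1, τ=3/4; S=-5+-440/777·τ+557/259·τ²+-3019/6993·τ³=-72887/16576

  seg 0: a=-3 b=-2111/777 c=0 d=557/777
  seg 1: a=-5 b=-440/777 c=557/259 d=-3019/6993
  seg 2: a=1 b=529/777 c=-1348/777 d=67/189
  seg 3: a=-3 b=-122/777 c=377/259 d=-745/2331
  seg 4: a=1 b=-41/777 c=-368/259 d=368/777
S(7/4) = -72887/16576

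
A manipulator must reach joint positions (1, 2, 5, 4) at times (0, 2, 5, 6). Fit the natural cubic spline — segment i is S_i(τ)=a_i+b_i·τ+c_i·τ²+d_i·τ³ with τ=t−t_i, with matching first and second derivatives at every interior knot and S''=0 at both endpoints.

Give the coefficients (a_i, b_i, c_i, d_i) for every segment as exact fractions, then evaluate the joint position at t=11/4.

Δ: Δ0=1/2, Δ1=1, Δ2=-1
row 1: diag=10, rhs=3; c'=3/10, d'=3/10
row 2: denom=8−3·3/10=71/10; d'=(-12−3·3/10)/(71/10)=-129/71
back: M2=-129/71
back: M1=3/10−3/10·-129/71=60/71
M: M0=0, M1=60/71, M2=-129/71, M3=0
seg 0: a=1, c=M0/2=0, d=(M1−M0)/(6·2)=5/71, b=Δ0−h0·(2M0+M1)/6=31/142
seg 1: a=2, c=M1/2=30/71, d=(M2−M1)/(6·3)=-21/142, b=Δ1−h1·(2M1+M2)/6=151/142
seg 2: a=5, c=M2/2=-129/142, d=(M3−M2)/(6·1)=43/142, b=Δ2−h2·(2M2+M3)/6=-28/71
t_q=11/4 → seg 1, τ=3/4; S=2+151/142·τ+30/71·τ²+-21/142·τ³=27017/9088

  seg 0: a=1 b=31/142 c=0 d=5/71
  seg 1: a=2 b=151/142 c=30/71 d=-21/142
  seg 2: a=5 b=-28/71 c=-129/142 d=43/142
S(11/4) = 27017/9088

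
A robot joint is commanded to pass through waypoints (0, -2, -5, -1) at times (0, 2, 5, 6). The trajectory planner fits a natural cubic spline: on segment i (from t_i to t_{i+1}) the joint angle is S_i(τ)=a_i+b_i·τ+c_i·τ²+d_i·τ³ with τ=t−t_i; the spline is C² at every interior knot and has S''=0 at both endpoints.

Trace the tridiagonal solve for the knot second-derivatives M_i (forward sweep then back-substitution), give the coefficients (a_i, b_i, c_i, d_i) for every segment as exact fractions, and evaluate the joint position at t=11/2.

  seg 0: a=0 b=-41/71 c=0 d=-15/142
  seg 1: a=-2 b=-131/71 c=-45/71 d=65/213
  seg 2: a=-5 b=184/71 c=150/71 d=-50/71
S(11/2) = -927/284

Δ: Δ0=-1, Δ1=-1, Δ2=4
row 1: diag=10, rhs=0; c'=3/10, d'=0
row 2: denom=8−3·3/10=71/10; d'=(30−3·0)/(71/10)=300/71
back: M2=300/71
back: M1=0−3/10·300/71=-90/71
M: M0=0, M1=-90/71, M2=300/71, M3=0
seg 0: a=0, c=M0/2=0, d=(M1−M0)/(6·2)=-15/142, b=Δ0−h0·(2M0+M1)/6=-41/71
seg 1: a=-2, c=M1/2=-45/71, d=(M2−M1)/(6·3)=65/213, b=Δ1−h1·(2M1+M2)/6=-131/71
seg 2: a=-5, c=M2/2=150/71, d=(M3−M2)/(6·1)=-50/71, b=Δ2−h2·(2M2+M3)/6=184/71
t_q=11/2 → seg 2, τ=1/2; S=-5+184/71·τ+150/71·τ²+-50/71·τ³=-927/284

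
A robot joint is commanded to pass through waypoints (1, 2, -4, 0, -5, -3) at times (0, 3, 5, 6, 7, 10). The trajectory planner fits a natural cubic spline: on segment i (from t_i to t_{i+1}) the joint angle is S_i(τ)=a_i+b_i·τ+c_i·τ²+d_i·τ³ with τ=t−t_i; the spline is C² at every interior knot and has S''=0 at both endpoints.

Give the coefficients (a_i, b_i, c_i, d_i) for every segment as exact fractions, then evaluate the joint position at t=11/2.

Δ: Δ0=1/3, Δ1=-3, Δ2=4, Δ3=-5, Δ4=2/3
row 1: diag=10, rhs=-20; c'=1/5, d'=-2
row 2: denom=6−2·1/5=28/5; d'=(42−2·-2)/(28/5)=115/14
row 3: denom=4−1·5/28=107/28; d'=(-54−1·115/14)/(107/28)=-1742/107
row 4: denom=8−1·28/107=828/107; d'=(34−1·-1742/107)/(828/107)=1345/207
back: M4=1345/207
back: M3=-1742/107−28/107·1345/207=-3722/207
back: M2=115/14−5/28·-3722/207=2365/207
back: M1=-2−1/5·2365/207=-887/207
M: M0=0, M1=-887/207, M2=2365/207, M3=-3722/207, M4=1345/207, M5=0
seg 0: a=1, c=M0/2=0, d=(M1−M0)/(6·3)=-887/3726, b=Δ0−h0·(2M0+M1)/6=1025/414
seg 1: a=2, c=M1/2=-887/414, d=(M2−M1)/(6·2)=271/207, b=Δ1−h1·(2M1+M2)/6=-818/207
seg 2: a=-4, c=M2/2=2365/414, d=(M3−M2)/(6·1)=-2029/414, b=Δ2−h2·(2M2+M3)/6=220/69
seg 3: a=0, c=M3/2=-1861/207, d=(M4−M3)/(6·1)=563/138, b=Δ3−h3·(2M3+M4)/6=-37/414
seg 4: a=-5, c=M4/2=1345/414, d=(M5−M4)/(6·3)=-1345/3726, b=Δ4−h4·(2M4+M5)/6=-1207/207
t_q=11/2 → seg 2, τ=1/2; S=-4+220/69·τ+2365/414·τ²+-2029/414·τ³=-229/144

  seg 0: a=1 b=1025/414 c=0 d=-887/3726
  seg 1: a=2 b=-818/207 c=-887/414 d=271/207
  seg 2: a=-4 b=220/69 c=2365/414 d=-2029/414
  seg 3: a=0 b=-37/414 c=-1861/207 d=563/138
  seg 4: a=-5 b=-1207/207 c=1345/414 d=-1345/3726
S(11/2) = -229/144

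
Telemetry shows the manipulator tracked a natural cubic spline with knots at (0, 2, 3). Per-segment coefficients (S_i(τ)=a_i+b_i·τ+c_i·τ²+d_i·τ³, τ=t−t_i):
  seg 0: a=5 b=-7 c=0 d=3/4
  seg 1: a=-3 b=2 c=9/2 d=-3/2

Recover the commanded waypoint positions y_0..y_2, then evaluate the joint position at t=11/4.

y_0=5 y_1=-3 y_2=2
S(11/4) = 51/128

y_0 = S_0(0) = a_0 = 5
y_1 = S_1(0) = a_1 = -3
y_2 = S_1(1) = 2
t_q=11/4 is in segment 1 (τ=3/4); S_1(τ)=51/128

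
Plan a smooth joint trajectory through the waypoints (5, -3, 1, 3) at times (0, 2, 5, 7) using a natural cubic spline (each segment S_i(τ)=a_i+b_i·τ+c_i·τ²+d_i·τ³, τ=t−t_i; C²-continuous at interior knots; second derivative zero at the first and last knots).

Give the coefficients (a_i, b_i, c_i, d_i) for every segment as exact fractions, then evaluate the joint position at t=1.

  seg 0: a=5 b=-1418/273 c=0 d=163/546
  seg 1: a=-3 b=-440/273 c=163/91 d=-17/63
  seg 2: a=1 b=505/273 c=-58/91 d=29/273
S(1) = 19/182

Δ: Δ0=-4, Δ1=4/3, Δ2=1
row 1: diag=10, rhs=32; c'=3/10, d'=16/5
row 2: denom=10−3·3/10=91/10; d'=(-2−3·16/5)/(91/10)=-116/91
back: M2=-116/91
back: M1=16/5−3/10·-116/91=326/91
M: M0=0, M1=326/91, M2=-116/91, M3=0
seg 0: a=5, c=M0/2=0, d=(M1−M0)/(6·2)=163/546, b=Δ0−h0·(2M0+M1)/6=-1418/273
seg 1: a=-3, c=M1/2=163/91, d=(M2−M1)/(6·3)=-17/63, b=Δ1−h1·(2M1+M2)/6=-440/273
seg 2: a=1, c=M2/2=-58/91, d=(M3−M2)/(6·2)=29/273, b=Δ2−h2·(2M2+M3)/6=505/273
t_q=1 → seg 0, τ=1; S=5+-1418/273·τ+0·τ²+163/546·τ³=19/182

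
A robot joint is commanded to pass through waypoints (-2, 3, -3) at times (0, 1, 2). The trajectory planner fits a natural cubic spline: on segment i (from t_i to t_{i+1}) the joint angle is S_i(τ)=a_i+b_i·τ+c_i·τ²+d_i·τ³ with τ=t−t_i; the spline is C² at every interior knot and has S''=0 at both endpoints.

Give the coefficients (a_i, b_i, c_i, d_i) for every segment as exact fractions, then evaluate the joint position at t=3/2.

Δ: Δ0=5, Δ1=-6
row 1: diag=4, rhs=-66; c'=1/4, d'=-33/2
back: M1=-33/2
M: M0=0, M1=-33/2, M2=0
seg 0: a=-2, c=M0/2=0, d=(M1−M0)/(6·1)=-11/4, b=Δ0−h0·(2M0+M1)/6=31/4
seg 1: a=3, c=M1/2=-33/4, d=(M2−M1)/(6·1)=11/4, b=Δ1−h1·(2M1+M2)/6=-1/2
t_q=3/2 → seg 1, τ=1/2; S=3+-1/2·τ+-33/4·τ²+11/4·τ³=33/32

  seg 0: a=-2 b=31/4 c=0 d=-11/4
  seg 1: a=3 b=-1/2 c=-33/4 d=11/4
S(3/2) = 33/32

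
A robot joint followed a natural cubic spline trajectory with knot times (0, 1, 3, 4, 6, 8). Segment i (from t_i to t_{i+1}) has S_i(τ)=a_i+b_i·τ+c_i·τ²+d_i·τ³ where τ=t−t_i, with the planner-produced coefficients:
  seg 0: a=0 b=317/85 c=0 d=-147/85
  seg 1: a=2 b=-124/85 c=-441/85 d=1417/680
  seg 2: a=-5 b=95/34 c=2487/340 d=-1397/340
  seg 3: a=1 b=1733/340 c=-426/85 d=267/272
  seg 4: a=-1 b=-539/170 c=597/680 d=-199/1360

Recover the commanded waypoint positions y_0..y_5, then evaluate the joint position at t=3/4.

y_0 = S_0(0) = a_0 = 0
y_1 = S_1(0) = a_1 = 2
y_2 = S_2(0) = a_2 = -5
y_3 = S_3(0) = a_3 = 1
y_4 = S_4(0) = a_4 = -1
y_5 = S_4(2) = -5
t_q=3/4 is in segment 0 (τ=3/4); S_0(τ)=11247/5440

y_0=0 y_1=2 y_2=-5 y_3=1 y_4=-1 y_5=-5
S(3/4) = 11247/5440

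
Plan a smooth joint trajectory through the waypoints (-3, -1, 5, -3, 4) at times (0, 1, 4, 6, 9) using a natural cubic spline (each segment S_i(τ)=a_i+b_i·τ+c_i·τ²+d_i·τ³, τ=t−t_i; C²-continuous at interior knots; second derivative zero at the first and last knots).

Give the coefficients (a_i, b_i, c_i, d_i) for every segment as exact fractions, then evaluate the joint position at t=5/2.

Δ: Δ0=2, Δ1=2, Δ2=-4, Δ3=7/3
row 1: diag=8, rhs=0; c'=3/8, d'=0
row 2: denom=10−3·3/8=71/8; d'=(-36−3·0)/(71/8)=-288/71
row 3: denom=10−2·16/71=678/71; d'=(38−2·-288/71)/(678/71)=1637/339
back: M3=1637/339
back: M2=-288/71−16/71·1637/339=-1744/339
back: M1=0−3/8·-1744/339=218/113
M: M0=0, M1=218/113, M2=-1744/339, M3=1637/339, M4=0
seg 0: a=-3, c=M0/2=0, d=(M1−M0)/(6·1)=109/339, b=Δ0−h0·(2M0+M1)/6=569/339
seg 1: a=-1, c=M1/2=109/113, d=(M2−M1)/(6·3)=-1199/3051, b=Δ1−h1·(2M1+M2)/6=896/339
seg 2: a=5, c=M2/2=-872/339, d=(M3−M2)/(6·2)=1127/1356, b=Δ2−h2·(2M2+M3)/6=-739/339
seg 3: a=-3, c=M3/2=1637/678, d=(M4−M3)/(6·3)=-1637/6102, b=Δ3−h3·(2M3+M4)/6=-282/113
t_q=5/2 → seg 1, τ=3/2; S=-1+896/339·τ+109/113·τ²+-1199/3051·τ³=3443/904

  seg 0: a=-3 b=569/339 c=0 d=109/339
  seg 1: a=-1 b=896/339 c=109/113 d=-1199/3051
  seg 2: a=5 b=-739/339 c=-872/339 d=1127/1356
  seg 3: a=-3 b=-282/113 c=1637/678 d=-1637/6102
S(5/2) = 3443/904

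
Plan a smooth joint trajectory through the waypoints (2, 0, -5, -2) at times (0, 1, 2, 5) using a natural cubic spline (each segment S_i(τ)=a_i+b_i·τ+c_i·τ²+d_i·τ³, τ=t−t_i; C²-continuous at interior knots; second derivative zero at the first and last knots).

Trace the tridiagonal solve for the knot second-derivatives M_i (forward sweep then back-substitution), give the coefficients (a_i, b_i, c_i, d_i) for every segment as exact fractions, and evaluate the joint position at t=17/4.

  seg 0: a=2 b=-32/31 c=0 d=-30/31
  seg 1: a=0 b=-122/31 c=-90/31 d=57/31
  seg 2: a=-5 b=-131/31 c=81/31 d=-9/31
S(17/4) = -9101/1984

Δ: Δ0=-2, Δ1=-5, Δ2=1
row 1: diag=4, rhs=-18; c'=1/4, d'=-9/2
row 2: denom=8−1·1/4=31/4; d'=(36−1·-9/2)/(31/4)=162/31
back: M2=162/31
back: M1=-9/2−1/4·162/31=-180/31
M: M0=0, M1=-180/31, M2=162/31, M3=0
seg 0: a=2, c=M0/2=0, d=(M1−M0)/(6·1)=-30/31, b=Δ0−h0·(2M0+M1)/6=-32/31
seg 1: a=0, c=M1/2=-90/31, d=(M2−M1)/(6·1)=57/31, b=Δ1−h1·(2M1+M2)/6=-122/31
seg 2: a=-5, c=M2/2=81/31, d=(M3−M2)/(6·3)=-9/31, b=Δ2−h2·(2M2+M3)/6=-131/31
t_q=17/4 → seg 2, τ=9/4; S=-5+-131/31·τ+81/31·τ²+-9/31·τ³=-9101/1984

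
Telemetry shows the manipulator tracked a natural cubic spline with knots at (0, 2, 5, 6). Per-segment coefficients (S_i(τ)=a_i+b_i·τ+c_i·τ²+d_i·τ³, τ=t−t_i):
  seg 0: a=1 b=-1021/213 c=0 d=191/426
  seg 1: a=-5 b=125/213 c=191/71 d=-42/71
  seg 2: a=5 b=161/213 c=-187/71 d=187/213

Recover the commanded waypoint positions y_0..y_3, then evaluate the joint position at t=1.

y_0 = S_0(0) = a_0 = 1
y_1 = S_1(0) = a_1 = -5
y_2 = S_2(0) = a_2 = 5
y_3 = S_2(1) = 4
t_q=1 is in segment 0 (τ=1); S_0(τ)=-475/142

y_0=1 y_1=-5 y_2=5 y_3=4
S(1) = -475/142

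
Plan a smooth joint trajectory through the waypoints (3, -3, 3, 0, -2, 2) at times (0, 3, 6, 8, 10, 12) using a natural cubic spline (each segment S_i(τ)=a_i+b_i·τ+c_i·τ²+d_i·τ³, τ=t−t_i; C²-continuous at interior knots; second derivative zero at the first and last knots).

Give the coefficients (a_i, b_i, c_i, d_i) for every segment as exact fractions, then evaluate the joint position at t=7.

Δ: Δ0=-2, Δ1=2, Δ2=-3/2, Δ3=-1, Δ4=2
row 1: diag=12, rhs=24; c'=1/4, d'=2
row 2: denom=10−3·1/4=37/4; d'=(-21−3·2)/(37/4)=-108/37
row 3: denom=8−2·8/37=280/37; d'=(3−2·-108/37)/(280/37)=327/280
row 4: denom=8−2·37/140=523/70; d'=(18−2·327/280)/(523/70)=2193/1046
back: M4=2193/1046
back: M3=327/280−37/140·2193/1046=321/523
back: M2=-108/37−8/37·321/523=-1596/523
back: M1=2−1/4·-1596/523=1445/523
M: M0=0, M1=1445/523, M2=-1596/523, M3=321/523, M4=2193/1046, M5=0
seg 0: a=3, c=M0/2=0, d=(M1−M0)/(6·3)=1445/9414, b=Δ0−h0·(2M0+M1)/6=-3537/1046
seg 1: a=-3, c=M1/2=1445/1046, d=(M2−M1)/(6·3)=-3041/9414, b=Δ1−h1·(2M1+M2)/6=399/523
seg 2: a=3, c=M2/2=-798/523, d=(M3−M2)/(6·2)=639/2092, b=Δ2−h2·(2M2+M3)/6=345/1046
seg 3: a=0, c=M3/2=321/1046, d=(M4−M3)/(6·2)=517/4184, b=Δ3−h3·(2M3+M4)/6=-2205/1046
seg 4: a=-2, c=M4/2=2193/2092, d=(M5−M4)/(6·2)=-731/4184, b=Δ4−h4·(2M4+M5)/6=315/523
t_q=7 → seg 2, τ=1; S=3+345/1046·τ+-798/523·τ²+639/2092·τ³=4413/2092

  seg 0: a=3 b=-3537/1046 c=0 d=1445/9414
  seg 1: a=-3 b=399/523 c=1445/1046 d=-3041/9414
  seg 2: a=3 b=345/1046 c=-798/523 d=639/2092
  seg 3: a=0 b=-2205/1046 c=321/1046 d=517/4184
  seg 4: a=-2 b=315/523 c=2193/2092 d=-731/4184
S(7) = 4413/2092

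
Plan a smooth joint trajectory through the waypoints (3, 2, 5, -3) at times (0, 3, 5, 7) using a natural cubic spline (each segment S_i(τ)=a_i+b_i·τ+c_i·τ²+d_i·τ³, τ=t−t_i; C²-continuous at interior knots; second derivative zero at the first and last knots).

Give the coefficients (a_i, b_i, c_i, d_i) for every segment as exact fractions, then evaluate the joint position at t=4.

Δ: Δ0=-1/3, Δ1=3/2, Δ2=-4
row 1: diag=10, rhs=11; c'=1/5, d'=11/10
row 2: denom=8−2·1/5=38/5; d'=(-33−2·11/10)/(38/5)=-88/19
back: M2=-88/19
back: M1=11/10−1/5·-88/19=77/38
M: M0=0, M1=77/38, M2=-88/19, M3=0
seg 0: a=3, c=M0/2=0, d=(M1−M0)/(6·3)=77/684, b=Δ0−h0·(2M0+M1)/6=-307/228
seg 1: a=2, c=M1/2=77/76, d=(M2−M1)/(6·2)=-253/456, b=Δ1−h1·(2M1+M2)/6=193/114
seg 2: a=5, c=M2/2=-44/19, d=(M3−M2)/(6·2)=22/57, b=Δ2−h2·(2M2+M3)/6=-52/57
t_q=4 → seg 1, τ=1; S=2+193/114·τ+77/76·τ²+-253/456·τ³=631/152

  seg 0: a=3 b=-307/228 c=0 d=77/684
  seg 1: a=2 b=193/114 c=77/76 d=-253/456
  seg 2: a=5 b=-52/57 c=-44/19 d=22/57
S(4) = 631/152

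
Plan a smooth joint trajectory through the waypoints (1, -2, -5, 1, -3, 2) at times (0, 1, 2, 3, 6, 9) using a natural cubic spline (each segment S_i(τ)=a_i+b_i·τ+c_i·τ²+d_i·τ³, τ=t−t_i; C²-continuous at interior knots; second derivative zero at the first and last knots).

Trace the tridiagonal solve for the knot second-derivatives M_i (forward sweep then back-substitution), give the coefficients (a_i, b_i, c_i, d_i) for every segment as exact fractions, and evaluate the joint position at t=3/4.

Δ: Δ0=-3, Δ1=-3, Δ2=6, Δ3=-4/3, Δ4=5/3
row 1: diag=4, rhs=0; c'=1/4, d'=0
row 2: denom=4−1·1/4=15/4; d'=(54−1·0)/(15/4)=72/5
row 3: denom=8−1·4/15=116/15; d'=(-44−1·72/5)/(116/15)=-219/29
row 4: denom=12−3·45/116=1257/116; d'=(18−3·-219/29)/(1257/116)=1572/419
back: M4=1572/419
back: M3=-219/29−45/116·1572/419=-3774/419
back: M2=72/5−4/15·-3774/419=7040/419
back: M1=0−1/4·7040/419=-1760/419
M: M0=0, M1=-1760/419, M2=7040/419, M3=-3774/419, M4=1572/419, M5=0
seg 0: a=1, c=M0/2=0, d=(M1−M0)/(6·1)=-880/1257, b=Δ0−h0·(2M0+M1)/6=-2891/1257
seg 1: a=-2, c=M1/2=-880/419, d=(M2−M1)/(6·1)=4400/1257, b=Δ1−h1·(2M1+M2)/6=-5531/1257
seg 2: a=-5, c=M2/2=3520/419, d=(M3−M2)/(6·1)=-5407/1257, b=Δ2−h2·(2M2+M3)/6=2389/1257
seg 3: a=1, c=M3/2=-1887/419, d=(M4−M3)/(6·3)=297/419, b=Δ3−h3·(2M3+M4)/6=7288/1257
seg 4: a=-3, c=M4/2=786/419, d=(M5−M4)/(6·3)=-262/1257, b=Δ4−h4·(2M4+M5)/6=-2621/1257
t_q=3/4 → seg 0, τ=3/4; S=1+-2891/1257·τ+0·τ²+-880/1257·τ³=-855/838

  seg 0: a=1 b=-2891/1257 c=0 d=-880/1257
  seg 1: a=-2 b=-5531/1257 c=-880/419 d=4400/1257
  seg 2: a=-5 b=2389/1257 c=3520/419 d=-5407/1257
  seg 3: a=1 b=7288/1257 c=-1887/419 d=297/419
  seg 4: a=-3 b=-2621/1257 c=786/419 d=-262/1257
S(3/4) = -855/838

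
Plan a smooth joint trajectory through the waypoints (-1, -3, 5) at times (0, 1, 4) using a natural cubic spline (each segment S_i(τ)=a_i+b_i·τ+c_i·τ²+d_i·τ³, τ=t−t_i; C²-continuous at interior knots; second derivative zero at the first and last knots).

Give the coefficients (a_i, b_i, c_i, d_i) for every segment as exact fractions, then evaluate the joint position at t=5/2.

  seg 0: a=-1 b=-31/12 c=0 d=7/12
  seg 1: a=-3 b=-5/6 c=7/4 d=-7/36
S(5/2) = -31/32

Δ: Δ0=-2, Δ1=8/3
row 1: diag=8, rhs=28; c'=3/8, d'=7/2
back: M1=7/2
M: M0=0, M1=7/2, M2=0
seg 0: a=-1, c=M0/2=0, d=(M1−M0)/(6·1)=7/12, b=Δ0−h0·(2M0+M1)/6=-31/12
seg 1: a=-3, c=M1/2=7/4, d=(M2−M1)/(6·3)=-7/36, b=Δ1−h1·(2M1+M2)/6=-5/6
t_q=5/2 → seg 1, τ=3/2; S=-3+-5/6·τ+7/4·τ²+-7/36·τ³=-31/32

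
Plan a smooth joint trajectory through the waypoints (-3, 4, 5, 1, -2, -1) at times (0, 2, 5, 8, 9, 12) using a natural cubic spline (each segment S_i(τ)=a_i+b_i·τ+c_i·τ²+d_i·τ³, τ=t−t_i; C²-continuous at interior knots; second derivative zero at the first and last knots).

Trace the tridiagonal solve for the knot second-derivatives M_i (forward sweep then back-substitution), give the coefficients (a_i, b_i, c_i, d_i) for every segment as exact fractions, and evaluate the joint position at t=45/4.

Δ: Δ0=7/2, Δ1=1/3, Δ2=-4/3, Δ3=-3, Δ4=1/3
row 1: diag=10, rhs=-19; c'=3/10, d'=-19/10
row 2: denom=12−3·3/10=111/10; d'=(-10−3·-19/10)/(111/10)=-43/111
row 3: denom=8−3·10/37=266/37; d'=(-10−3·-43/111)/(266/37)=-327/266
row 4: denom=8−1·37/266=2091/266; d'=(20−1·-327/266)/(2091/266)=5647/2091
back: M4=5647/2091
back: M3=-327/266−37/266·5647/2091=-3356/2091
back: M2=-43/111−10/37·-3356/2091=97/2091
back: M1=-19/10−3/10·97/2091=-1334/697
M: M0=0, M1=-1334/697, M2=97/2091, M3=-3356/2091, M4=5647/2091, M5=0
seg 0: a=-3, c=M0/2=0, d=(M1−M0)/(6·2)=-667/4182, b=Δ0−h0·(2M0+M1)/6=17305/4182
seg 1: a=4, c=M1/2=-667/697, d=(M2−M1)/(6·3)=4099/37638, b=Δ1−h1·(2M1+M2)/6=9301/4182
seg 2: a=5, c=M2/2=97/4182, d=(M3−M2)/(6·3)=-1151/12546, b=Δ2−h2·(2M2+M3)/6=-71/123
seg 3: a=1, c=M3/2=-1678/2091, d=(M4−M3)/(6·1)=3001/4182, b=Δ3−h3·(2M3+M4)/6=-12191/4182
seg 4: a=-2, c=M4/2=5647/4182, d=(M5−M4)/(6·3)=-5647/37638, b=Δ4−h4·(2M4+M5)/6=-1650/697
t_q=45/4 → seg 4, τ=9/4; S=-2+-1650/697·τ+5647/4182·τ²+-5647/37638·τ³=-196225/89216

  seg 0: a=-3 b=17305/4182 c=0 d=-667/4182
  seg 1: a=4 b=9301/4182 c=-667/697 d=4099/37638
  seg 2: a=5 b=-71/123 c=97/4182 d=-1151/12546
  seg 3: a=1 b=-12191/4182 c=-1678/2091 d=3001/4182
  seg 4: a=-2 b=-1650/697 c=5647/4182 d=-5647/37638
S(45/4) = -196225/89216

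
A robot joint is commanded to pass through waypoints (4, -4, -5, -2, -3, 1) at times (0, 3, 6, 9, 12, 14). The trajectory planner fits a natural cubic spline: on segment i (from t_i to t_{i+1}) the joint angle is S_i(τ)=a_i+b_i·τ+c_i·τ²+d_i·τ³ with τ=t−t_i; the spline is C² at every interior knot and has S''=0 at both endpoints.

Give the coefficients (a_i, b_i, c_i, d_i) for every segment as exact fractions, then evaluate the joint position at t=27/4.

Δ: Δ0=-8/3, Δ1=-1/3, Δ2=1, Δ3=-1/3, Δ4=2
row 1: diag=12, rhs=14; c'=1/4, d'=7/6
row 2: denom=12−3·1/4=45/4; d'=(8−3·7/6)/(45/4)=2/5
row 3: denom=12−3·4/15=56/5; d'=(-8−3·2/5)/(56/5)=-23/28
row 4: denom=10−3·15/56=515/56; d'=(14−3·-23/28)/(515/56)=922/515
back: M4=922/515
back: M3=-23/28−15/56·922/515=-134/103
back: M2=2/5−4/15·-134/103=1154/1545
back: M1=7/6−1/4·1154/1545=1514/1545
M: M0=0, M1=1514/1545, M2=1154/1545, M3=-134/103, M4=922/515, M5=0
seg 0: a=4, c=M0/2=0, d=(M1−M0)/(6·3)=757/13905, b=Δ0−h0·(2M0+M1)/6=-4877/1545
seg 1: a=-4, c=M1/2=757/1545, d=(M2−M1)/(6·3)=-4/309, b=Δ1−h1·(2M1+M2)/6=-2606/1545
seg 2: a=-5, c=M2/2=577/1545, d=(M3−M2)/(6·3)=-1582/13905, b=Δ2−h2·(2M2+M3)/6=1396/1545
seg 3: a=-2, c=M3/2=-67/103, d=(M4−M3)/(6·3)=796/4635, b=Δ3−h3·(2M3+M4)/6=112/1545
seg 4: a=-3, c=M4/2=461/515, d=(M5−M4)/(6·2)=-461/3090, b=Δ4−h4·(2M4+M5)/6=1246/1545
t_q=27/4 → seg 2, τ=3/4; S=-5+1396/1545·τ+577/1545·τ²+-1582/13905·τ³=-68561/16480

  seg 0: a=4 b=-4877/1545 c=0 d=757/13905
  seg 1: a=-4 b=-2606/1545 c=757/1545 d=-4/309
  seg 2: a=-5 b=1396/1545 c=577/1545 d=-1582/13905
  seg 3: a=-2 b=112/1545 c=-67/103 d=796/4635
  seg 4: a=-3 b=1246/1545 c=461/515 d=-461/3090
S(27/4) = -68561/16480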